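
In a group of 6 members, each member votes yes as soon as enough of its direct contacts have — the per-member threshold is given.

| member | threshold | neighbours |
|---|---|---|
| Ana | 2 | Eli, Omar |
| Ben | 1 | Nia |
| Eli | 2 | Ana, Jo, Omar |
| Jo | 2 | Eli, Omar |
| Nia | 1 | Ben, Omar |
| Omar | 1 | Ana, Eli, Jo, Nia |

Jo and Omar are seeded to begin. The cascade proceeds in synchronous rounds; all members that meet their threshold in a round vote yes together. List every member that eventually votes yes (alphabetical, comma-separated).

Round 1 — Jo, Omar vote yes (initial).
Round 2 — checking thresholds:
  Ana: 1 of 2 neighbours < 2, not yet.
  Eli: 2 of 3 neighbours ≥ 2, votes yes.
  Nia: 1 of 2 neighbours ≥ 1, votes yes.
Round 3 — checking thresholds:
  Ana: 2 of 2 neighbours ≥ 2, votes yes.
  Ben: 1 of 1 neighbours ≥ 1, votes yes.
Round 4 — no new yes votes; cascade stops.

Ana, Ben, Eli, Jo, Nia, Omar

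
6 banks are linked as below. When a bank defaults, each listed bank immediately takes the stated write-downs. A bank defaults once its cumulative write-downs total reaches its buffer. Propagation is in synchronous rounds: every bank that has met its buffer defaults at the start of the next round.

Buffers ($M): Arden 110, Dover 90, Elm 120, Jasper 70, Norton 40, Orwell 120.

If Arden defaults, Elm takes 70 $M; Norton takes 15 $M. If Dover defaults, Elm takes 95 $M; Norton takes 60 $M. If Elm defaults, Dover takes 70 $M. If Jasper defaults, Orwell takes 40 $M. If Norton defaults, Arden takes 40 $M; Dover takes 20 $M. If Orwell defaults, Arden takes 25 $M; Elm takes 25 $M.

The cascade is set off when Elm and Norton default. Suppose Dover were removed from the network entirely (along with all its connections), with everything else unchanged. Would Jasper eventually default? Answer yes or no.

no

With Dover removed:
Round 1 — Elm, Norton default (initial).
  Arden: +40 → 40 < 110
No further defaults.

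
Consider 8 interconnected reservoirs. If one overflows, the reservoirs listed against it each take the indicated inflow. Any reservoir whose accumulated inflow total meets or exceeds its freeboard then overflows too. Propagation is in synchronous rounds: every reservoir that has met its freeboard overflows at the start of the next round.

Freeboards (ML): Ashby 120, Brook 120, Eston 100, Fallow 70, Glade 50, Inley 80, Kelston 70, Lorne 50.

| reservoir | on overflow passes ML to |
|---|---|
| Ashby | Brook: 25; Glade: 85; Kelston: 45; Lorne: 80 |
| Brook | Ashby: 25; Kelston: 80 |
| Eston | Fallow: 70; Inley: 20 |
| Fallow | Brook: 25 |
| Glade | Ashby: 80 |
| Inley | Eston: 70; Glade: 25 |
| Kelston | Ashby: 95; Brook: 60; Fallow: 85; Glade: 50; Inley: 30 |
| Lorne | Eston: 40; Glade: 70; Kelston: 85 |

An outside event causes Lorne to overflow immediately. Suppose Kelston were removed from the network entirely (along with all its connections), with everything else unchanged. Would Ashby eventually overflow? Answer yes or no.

no

With Kelston removed:
Round 1 — Lorne overflows (initial).
  Eston: +40 → 40 < 100
  Glade: +70 → 70 ≥ 50
Round 2 — Glade overflows.
  Ashby: +80 → 80 < 120
No further overflows.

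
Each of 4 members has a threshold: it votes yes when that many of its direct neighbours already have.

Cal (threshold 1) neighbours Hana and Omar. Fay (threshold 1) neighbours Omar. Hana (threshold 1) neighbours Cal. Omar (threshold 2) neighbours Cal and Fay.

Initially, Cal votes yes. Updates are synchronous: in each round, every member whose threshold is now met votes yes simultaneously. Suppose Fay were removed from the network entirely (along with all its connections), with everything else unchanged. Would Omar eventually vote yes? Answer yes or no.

no

With Fay removed:
Round 1 — Cal votes yes (initial).
Round 2 — checking thresholds:
  Hana: 1 of 1 neighbours ≥ 1, votes yes.
  Omar: 1 of 1 neighbours < 2, holds.
Round 3 — no new yes votes; cascade stops.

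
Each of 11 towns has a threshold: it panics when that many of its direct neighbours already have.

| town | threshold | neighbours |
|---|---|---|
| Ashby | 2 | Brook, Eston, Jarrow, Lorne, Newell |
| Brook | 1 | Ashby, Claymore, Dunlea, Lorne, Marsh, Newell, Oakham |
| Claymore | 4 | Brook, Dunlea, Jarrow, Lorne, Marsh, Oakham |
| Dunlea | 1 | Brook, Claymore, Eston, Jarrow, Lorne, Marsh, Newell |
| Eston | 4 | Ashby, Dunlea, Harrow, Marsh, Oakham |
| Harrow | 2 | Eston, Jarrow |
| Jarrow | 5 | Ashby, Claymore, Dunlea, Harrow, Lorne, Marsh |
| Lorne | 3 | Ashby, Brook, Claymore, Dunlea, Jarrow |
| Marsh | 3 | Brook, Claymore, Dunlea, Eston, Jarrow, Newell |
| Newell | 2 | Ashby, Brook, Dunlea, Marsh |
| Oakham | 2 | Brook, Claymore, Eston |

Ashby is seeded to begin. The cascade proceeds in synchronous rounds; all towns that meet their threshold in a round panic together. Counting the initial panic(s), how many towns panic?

11

Round 1 — Ashby panics (initial).
Round 2 — checking thresholds:
  Brook: 1 of 7 neighbours ≥ 1, panics.
  Eston: 1 of 5 neighbours < 4, below threshold.
  Jarrow: 1 of 6 neighbours < 5, below threshold.
  Lorne: 1 of 5 neighbours < 3, below threshold.
  Newell: 1 of 4 neighbours < 2, below threshold.
Round 3 — checking thresholds:
  Claymore: 1 of 6 neighbours < 4, below threshold.
  Dunlea: 1 of 7 neighbours ≥ 1, panics.
  Eston: 1 of 5 neighbours < 4, below threshold.
  Jarrow: 1 of 6 neighbours < 5, below threshold.
  Lorne: 2 of 5 neighbours < 3, below threshold.
  Marsh: 1 of 6 neighbours < 3, below threshold.
  Newell: 2 of 4 neighbours ≥ 2, panics.
  Oakham: 1 of 3 neighbours < 2, below threshold.
Round 4 — checking thresholds:
  Claymore: 2 of 6 neighbours < 4, below threshold.
  Eston: 2 of 5 neighbours < 4, below threshold.
  Jarrow: 2 of 6 neighbours < 5, below threshold.
  Lorne: 3 of 5 neighbours ≥ 3, panics.
  Marsh: 3 of 6 neighbours ≥ 3, panics.
  Oakham: 1 of 3 neighbours < 2, below threshold.
Round 5 — checking thresholds:
  Claymore: 4 of 6 neighbours ≥ 4, panics.
  Eston: 3 of 5 neighbours < 4, below threshold.
  Jarrow: 4 of 6 neighbours < 5, below threshold.
  Oakham: 1 of 3 neighbours < 2, below threshold.
Round 6 — checking thresholds:
  Eston: 3 of 5 neighbours < 4, below threshold.
  Jarrow: 5 of 6 neighbours ≥ 5, panics.
  Oakham: 2 of 3 neighbours ≥ 2, panics.
Round 7 — checking thresholds:
  Eston: 4 of 5 neighbours ≥ 4, panics.
  Harrow: 1 of 2 neighbours < 2, below threshold.
Round 8 — checking thresholds:
  Harrow: 2 of 2 neighbours ≥ 2, panics.
Round 9 — no new panics; cascade stops.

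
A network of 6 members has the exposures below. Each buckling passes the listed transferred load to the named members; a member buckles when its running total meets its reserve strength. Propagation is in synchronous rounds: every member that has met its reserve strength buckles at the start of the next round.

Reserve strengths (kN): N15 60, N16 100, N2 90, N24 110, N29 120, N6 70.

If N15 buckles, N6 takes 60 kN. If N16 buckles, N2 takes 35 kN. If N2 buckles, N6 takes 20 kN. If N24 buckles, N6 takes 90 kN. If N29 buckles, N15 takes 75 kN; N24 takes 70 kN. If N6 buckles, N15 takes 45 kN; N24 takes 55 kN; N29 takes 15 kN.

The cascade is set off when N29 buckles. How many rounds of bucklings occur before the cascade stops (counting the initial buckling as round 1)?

2

Round 1 — N29 buckles (initial).
  N15: +75 → 75 ≥ 60
  N24: +70 → 70 < 110
Round 2 — N15 buckles.
  N6: +60 → 60 < 70
No further bucklings.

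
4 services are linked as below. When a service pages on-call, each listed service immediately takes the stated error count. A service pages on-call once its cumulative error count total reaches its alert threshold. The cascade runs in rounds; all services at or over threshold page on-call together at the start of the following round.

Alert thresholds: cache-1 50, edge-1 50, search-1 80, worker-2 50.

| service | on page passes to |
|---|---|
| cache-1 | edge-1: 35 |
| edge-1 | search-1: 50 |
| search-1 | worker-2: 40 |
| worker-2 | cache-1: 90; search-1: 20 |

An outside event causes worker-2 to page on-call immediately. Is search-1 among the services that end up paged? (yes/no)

Round 1 — worker-2 pages on-call (initial).
  cache-1: +90 → 90 ≥ 50
  search-1: +20 → 20 < 80
Round 2 — cache-1 pages on-call.
  edge-1: +35 → 35 < 50
No further pages.

no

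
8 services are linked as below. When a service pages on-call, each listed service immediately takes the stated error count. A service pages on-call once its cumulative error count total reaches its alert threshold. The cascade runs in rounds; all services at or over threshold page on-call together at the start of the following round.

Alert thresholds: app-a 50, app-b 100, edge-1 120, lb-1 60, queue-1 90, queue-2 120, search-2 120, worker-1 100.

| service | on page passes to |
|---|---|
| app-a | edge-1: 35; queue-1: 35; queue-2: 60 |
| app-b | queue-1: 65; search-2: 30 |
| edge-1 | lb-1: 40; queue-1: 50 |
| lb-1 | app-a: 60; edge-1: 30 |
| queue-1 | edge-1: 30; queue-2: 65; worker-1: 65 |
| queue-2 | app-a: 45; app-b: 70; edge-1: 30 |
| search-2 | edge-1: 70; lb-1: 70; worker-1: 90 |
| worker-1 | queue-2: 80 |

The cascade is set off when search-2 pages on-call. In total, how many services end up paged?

Round 1 — search-2 pages on-call (initial).
  edge-1: +70 → 70 < 120
  lb-1: +70 → 70 ≥ 60
  worker-1: +90 → 90 < 100
Round 2 — lb-1 pages on-call.
  app-a: +60 → 60 ≥ 50
  edge-1: +30 → 100 < 120
Round 3 — app-a pages on-call.
  edge-1: +35 → 135 ≥ 120
  queue-1: +35 → 35 < 90
  queue-2: +60 → 60 < 120
Round 4 — edge-1 pages on-call.
  queue-1: +50 → 85 < 90
No further pages.

4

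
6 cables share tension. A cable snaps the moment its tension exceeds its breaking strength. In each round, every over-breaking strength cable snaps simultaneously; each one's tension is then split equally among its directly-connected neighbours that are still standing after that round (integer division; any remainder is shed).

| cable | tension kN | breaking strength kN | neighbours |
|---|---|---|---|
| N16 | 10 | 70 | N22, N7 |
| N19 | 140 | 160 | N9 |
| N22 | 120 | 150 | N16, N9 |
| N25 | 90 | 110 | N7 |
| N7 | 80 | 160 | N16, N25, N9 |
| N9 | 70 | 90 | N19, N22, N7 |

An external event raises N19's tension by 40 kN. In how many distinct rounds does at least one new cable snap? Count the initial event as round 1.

4

Round 1 — N19 at 180 > 160. N19 snaps.
  N19 sheds 180 kN to N9: 180 each.
    N9: 70+180 = 250 > 90
Round 2 — N9 snaps.
  N9 sheds 250 kN to N22, N7: 125 each.
    N22: 120+125 = 245 > 150
    N7: 80+125 = 205 > 160
Round 3 — N22, N7 snap.
  N22 sheds 245 kN to N16: 245 each.
    N16: 10+245 = 255 > 70
  N7 sheds 205 kN to N16, N25: 102 each (1 lost).
    N16: 255+102 = 357 > 70
    N25: 90+102 = 192 > 110
Round 4 — N16, N25 snap.
  N16 sheds 357 kN: no online neighbours, lost.
  N25 sheds 192 kN: no online neighbours, lost.
No further breaks.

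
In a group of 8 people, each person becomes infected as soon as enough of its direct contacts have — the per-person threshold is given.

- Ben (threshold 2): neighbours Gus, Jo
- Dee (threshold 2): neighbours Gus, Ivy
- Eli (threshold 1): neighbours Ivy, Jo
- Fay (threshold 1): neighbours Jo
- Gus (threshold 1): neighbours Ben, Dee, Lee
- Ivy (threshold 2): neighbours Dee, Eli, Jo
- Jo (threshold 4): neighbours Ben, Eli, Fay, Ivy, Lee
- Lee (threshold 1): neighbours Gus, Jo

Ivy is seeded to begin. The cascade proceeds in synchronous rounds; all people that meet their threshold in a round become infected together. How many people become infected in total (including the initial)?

2

Round 1 — Ivy becomes infected (initial).
Round 2 — checking thresholds:
  Dee: 1 of 2 neighbours < 2, below threshold.
  Eli: 1 of 2 neighbours ≥ 1, becomes infected.
  Jo: 1 of 5 neighbours < 4, below threshold.
Round 3 — no new infections; cascade stops.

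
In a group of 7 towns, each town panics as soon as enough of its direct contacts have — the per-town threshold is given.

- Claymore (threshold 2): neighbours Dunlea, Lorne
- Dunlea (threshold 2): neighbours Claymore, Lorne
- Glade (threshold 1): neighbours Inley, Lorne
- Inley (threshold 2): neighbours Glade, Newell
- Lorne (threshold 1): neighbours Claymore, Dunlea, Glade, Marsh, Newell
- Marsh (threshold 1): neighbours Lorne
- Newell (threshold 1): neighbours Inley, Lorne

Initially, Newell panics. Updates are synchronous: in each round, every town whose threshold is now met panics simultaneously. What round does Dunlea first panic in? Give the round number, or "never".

Round 1 — Newell panics (initial).
Round 2 — checking thresholds:
  Inley: 1 of 2 neighbours < 2, not yet.
  Lorne: 1 of 5 neighbours ≥ 1, panics.
Round 3 — checking thresholds:
  Claymore: 1 of 2 neighbours < 2, not yet.
  Dunlea: 1 of 2 neighbours < 2, not yet.
  Glade: 1 of 2 neighbours ≥ 1, panics.
  Inley: 1 of 2 neighbours < 2, not yet.
  Marsh: 1 of 1 neighbours ≥ 1, panics.
Round 4 — checking thresholds:
  Claymore: 1 of 2 neighbours < 2, not yet.
  Dunlea: 1 of 2 neighbours < 2, not yet.
  Inley: 2 of 2 neighbours ≥ 2, panics.
Round 5 — no new panics; cascade stops.

never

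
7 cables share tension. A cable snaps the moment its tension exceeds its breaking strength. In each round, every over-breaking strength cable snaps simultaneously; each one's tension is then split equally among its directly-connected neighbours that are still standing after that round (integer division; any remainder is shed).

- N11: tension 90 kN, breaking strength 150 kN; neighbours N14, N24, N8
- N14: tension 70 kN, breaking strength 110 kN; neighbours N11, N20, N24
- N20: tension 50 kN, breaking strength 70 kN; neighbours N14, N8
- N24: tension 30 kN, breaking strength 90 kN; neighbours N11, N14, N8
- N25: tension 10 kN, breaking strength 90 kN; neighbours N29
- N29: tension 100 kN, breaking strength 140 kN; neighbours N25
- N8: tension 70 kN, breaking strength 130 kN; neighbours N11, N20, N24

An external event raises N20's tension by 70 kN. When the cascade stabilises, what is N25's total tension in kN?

Round 1 — N20 at 120 > 70. N20 snaps.
  N20 sheds 120 kN to N14, N8: 60 each.
    N14: 70+60 = 130 > 110
    N8: 70+60 = 130 ≤ 130
Round 2 — N14 snaps.
  N14 sheds 130 kN to N11, N24: 65 each.
    N11: 90+65 = 155 > 150
    N24: 30+65 = 95 > 90
Round 3 — N11, N24 snap.
  N11 sheds 155 kN to N8: 155 each.
    N8: 130+155 = 285 > 130
  N24 sheds 95 kN to N8: 95 each.
    N8: 285+95 = 380 > 130
Round 4 — N8 snaps.
  N8 sheds 380 kN: no online neighbours, lost.
No further breaks.

10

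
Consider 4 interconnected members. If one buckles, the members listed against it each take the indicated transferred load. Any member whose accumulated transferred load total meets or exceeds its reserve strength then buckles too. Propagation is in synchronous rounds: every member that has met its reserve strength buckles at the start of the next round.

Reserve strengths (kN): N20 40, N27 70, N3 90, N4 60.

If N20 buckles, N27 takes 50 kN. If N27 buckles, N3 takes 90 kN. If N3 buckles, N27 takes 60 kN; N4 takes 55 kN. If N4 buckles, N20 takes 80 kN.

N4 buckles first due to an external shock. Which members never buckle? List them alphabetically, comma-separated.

N27, N3

Round 1 — N4 buckles (initial).
  N20: +80 → 80 ≥ 40
Round 2 — N20 buckles.
  N27: +50 → 50 < 70
No further bucklings.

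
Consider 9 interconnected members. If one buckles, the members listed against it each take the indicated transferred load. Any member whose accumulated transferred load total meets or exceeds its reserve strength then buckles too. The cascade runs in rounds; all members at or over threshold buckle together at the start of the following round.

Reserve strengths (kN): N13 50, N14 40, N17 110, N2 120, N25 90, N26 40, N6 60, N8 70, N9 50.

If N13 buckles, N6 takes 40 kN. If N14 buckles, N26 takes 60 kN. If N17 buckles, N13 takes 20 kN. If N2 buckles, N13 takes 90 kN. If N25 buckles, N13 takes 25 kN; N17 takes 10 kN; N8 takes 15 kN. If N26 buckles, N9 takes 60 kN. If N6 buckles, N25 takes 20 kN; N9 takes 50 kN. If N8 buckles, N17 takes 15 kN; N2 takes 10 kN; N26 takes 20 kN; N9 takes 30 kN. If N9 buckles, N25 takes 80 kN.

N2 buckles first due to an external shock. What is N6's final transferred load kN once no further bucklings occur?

Round 1 — N2 buckles (initial).
  N13: +90 → 90 ≥ 50
Round 2 — N13 buckles.
  N6: +40 → 40 < 60
No further bucklings.

40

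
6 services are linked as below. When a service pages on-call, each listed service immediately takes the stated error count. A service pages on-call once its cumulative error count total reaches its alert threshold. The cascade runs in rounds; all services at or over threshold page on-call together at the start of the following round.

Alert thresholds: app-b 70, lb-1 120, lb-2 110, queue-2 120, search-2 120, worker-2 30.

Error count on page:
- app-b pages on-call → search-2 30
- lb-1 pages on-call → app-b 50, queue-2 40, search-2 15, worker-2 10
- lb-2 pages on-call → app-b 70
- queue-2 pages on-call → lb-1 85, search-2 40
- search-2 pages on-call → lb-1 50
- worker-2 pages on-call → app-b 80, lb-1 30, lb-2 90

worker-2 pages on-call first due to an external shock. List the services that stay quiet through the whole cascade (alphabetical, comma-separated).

Round 1 — worker-2 pages on-call (initial).
  app-b: +80 → 80 ≥ 70
  lb-1: +30 → 30 < 120
  lb-2: +90 → 90 < 110
Round 2 — app-b pages on-call.
  search-2: +30 → 30 < 120
No further pages.

lb-1, lb-2, queue-2, search-2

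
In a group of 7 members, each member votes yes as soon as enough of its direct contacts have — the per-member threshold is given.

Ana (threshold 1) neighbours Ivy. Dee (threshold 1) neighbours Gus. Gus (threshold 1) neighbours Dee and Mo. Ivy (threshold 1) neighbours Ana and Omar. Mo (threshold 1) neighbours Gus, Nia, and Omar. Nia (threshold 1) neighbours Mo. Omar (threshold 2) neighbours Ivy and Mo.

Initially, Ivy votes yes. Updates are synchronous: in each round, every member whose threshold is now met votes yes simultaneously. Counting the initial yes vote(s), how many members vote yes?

2

Round 1 — Ivy votes yes (initial).
Round 2 — checking thresholds:
  Ana: 1 of 1 neighbours ≥ 1, votes yes.
  Omar: 1 of 2 neighbours < 2, below threshold.
Round 3 — no new yes votes; cascade stops.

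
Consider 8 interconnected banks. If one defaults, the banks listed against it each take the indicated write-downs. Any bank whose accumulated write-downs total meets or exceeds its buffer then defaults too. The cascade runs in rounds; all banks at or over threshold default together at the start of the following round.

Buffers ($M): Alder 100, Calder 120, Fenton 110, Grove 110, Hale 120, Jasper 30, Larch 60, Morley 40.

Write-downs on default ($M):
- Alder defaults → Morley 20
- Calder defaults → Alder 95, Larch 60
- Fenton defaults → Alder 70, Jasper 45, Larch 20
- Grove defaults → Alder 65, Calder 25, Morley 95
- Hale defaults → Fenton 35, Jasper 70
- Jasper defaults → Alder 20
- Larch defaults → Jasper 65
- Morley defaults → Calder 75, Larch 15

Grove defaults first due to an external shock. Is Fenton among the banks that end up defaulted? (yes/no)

Round 1 — Grove defaults (initial).
  Alder: +65 → 65 < 100
  Calder: +25 → 25 < 120
  Morley: +95 → 95 ≥ 40
Round 2 — Morley defaults.
  Calder: +75 → 100 < 120
  Larch: +15 → 15 < 60
No further defaults.

no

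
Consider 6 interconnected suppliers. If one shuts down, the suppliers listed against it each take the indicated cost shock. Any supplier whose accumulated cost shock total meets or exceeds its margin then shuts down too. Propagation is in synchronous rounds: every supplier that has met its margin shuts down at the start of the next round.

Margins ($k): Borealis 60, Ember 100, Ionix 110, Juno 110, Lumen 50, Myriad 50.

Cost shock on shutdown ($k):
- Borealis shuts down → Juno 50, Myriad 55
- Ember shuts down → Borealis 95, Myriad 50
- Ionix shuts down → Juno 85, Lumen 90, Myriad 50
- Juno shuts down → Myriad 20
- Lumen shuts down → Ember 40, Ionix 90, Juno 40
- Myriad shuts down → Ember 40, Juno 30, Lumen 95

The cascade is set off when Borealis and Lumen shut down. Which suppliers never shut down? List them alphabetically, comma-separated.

Round 1 — Borealis, Lumen shut down (initial).
  Ember: +40 → 40 < 100
  Ionix: +90 → 90 < 110
  Juno: +50+40 → 90 < 110
  Myriad: +55 → 55 ≥ 50
Round 2 — Myriad shuts down.
  Ember: +40 → 80 < 100
  Juno: +30 → 120 ≥ 110
Round 3 — Juno shuts down.
No further shutdowns.

Ember, Ionix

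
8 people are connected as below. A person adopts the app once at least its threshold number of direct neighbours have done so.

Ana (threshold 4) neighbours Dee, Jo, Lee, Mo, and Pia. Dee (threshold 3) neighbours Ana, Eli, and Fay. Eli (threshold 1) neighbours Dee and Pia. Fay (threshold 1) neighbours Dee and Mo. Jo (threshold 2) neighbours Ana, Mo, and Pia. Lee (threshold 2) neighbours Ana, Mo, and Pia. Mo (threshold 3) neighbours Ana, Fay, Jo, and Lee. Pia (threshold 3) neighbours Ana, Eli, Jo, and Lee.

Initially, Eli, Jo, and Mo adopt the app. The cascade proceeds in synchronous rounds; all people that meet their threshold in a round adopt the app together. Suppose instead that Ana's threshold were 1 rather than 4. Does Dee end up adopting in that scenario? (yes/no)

With Ana's threshold at 1:
Round 1 — Eli, Jo, Mo adopt the app (initial).
Round 2 — checking thresholds:
  Ana: 2 of 5 neighbours ≥ 1, adopts the app.
  Dee: 1 of 3 neighbours < 3, holds.
  Fay: 1 of 2 neighbours ≥ 1, adopts the app.
  Lee: 1 of 3 neighbours < 2, holds.
  Pia: 2 of 4 neighbours < 3, holds.
Round 3 — checking thresholds:
  Dee: 3 of 3 neighbours ≥ 3, adopts the app.
  Lee: 2 of 3 neighbours ≥ 2, adopts the app.
  Pia: 3 of 4 neighbours ≥ 3, adopts the app.
Round 4 — no new adoptions; cascade stops.

yes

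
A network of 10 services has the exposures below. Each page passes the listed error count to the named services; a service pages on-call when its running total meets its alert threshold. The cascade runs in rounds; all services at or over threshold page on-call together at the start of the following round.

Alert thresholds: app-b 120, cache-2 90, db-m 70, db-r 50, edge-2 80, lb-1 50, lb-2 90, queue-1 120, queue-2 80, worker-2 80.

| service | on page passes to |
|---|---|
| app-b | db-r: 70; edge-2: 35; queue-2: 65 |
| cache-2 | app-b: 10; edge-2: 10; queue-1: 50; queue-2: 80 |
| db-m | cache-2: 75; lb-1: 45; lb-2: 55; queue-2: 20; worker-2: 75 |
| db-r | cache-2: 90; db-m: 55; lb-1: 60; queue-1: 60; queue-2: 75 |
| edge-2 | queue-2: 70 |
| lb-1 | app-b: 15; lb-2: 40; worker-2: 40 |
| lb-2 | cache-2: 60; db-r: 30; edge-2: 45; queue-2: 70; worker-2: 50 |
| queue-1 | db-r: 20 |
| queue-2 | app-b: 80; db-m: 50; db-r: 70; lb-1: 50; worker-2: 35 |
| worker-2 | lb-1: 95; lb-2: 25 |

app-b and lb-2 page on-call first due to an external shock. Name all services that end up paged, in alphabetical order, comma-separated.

Round 1 — app-b, lb-2 page on-call (initial).
  cache-2: +60 → 60 < 90
  db-r: +70+30 → 100 ≥ 50
  edge-2: +35+45 → 80 ≥ 80
  queue-2: +65+70 → 135 ≥ 80
  worker-2: +50 → 50 < 80
Round 2 — db-r, edge-2, queue-2 page on-call.
  cache-2: +90 → 150 ≥ 90
  db-m: +55+50 → 105 ≥ 70
  lb-1: +60+50 → 110 ≥ 50
  queue-1: +60 → 60 < 120
  worker-2: +35 → 85 ≥ 80
Round 3 — cache-2, db-m, lb-1, worker-2 page on-call.
  queue-1: +50 → 110 < 120
No further pages.

app-b, cache-2, db-m, db-r, edge-2, lb-1, lb-2, queue-2, worker-2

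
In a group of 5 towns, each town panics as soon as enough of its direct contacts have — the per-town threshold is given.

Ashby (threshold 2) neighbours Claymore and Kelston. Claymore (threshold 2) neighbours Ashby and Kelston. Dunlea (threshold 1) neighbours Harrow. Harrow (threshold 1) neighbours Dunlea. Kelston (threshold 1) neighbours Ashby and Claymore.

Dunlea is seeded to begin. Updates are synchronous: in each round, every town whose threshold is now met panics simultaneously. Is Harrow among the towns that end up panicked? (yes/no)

yes

Round 1 — Dunlea panics (initial).
Round 2 — checking thresholds:
  Harrow: 1 of 1 neighbours ≥ 1, panics.
Round 3 — no new panics; cascade stops.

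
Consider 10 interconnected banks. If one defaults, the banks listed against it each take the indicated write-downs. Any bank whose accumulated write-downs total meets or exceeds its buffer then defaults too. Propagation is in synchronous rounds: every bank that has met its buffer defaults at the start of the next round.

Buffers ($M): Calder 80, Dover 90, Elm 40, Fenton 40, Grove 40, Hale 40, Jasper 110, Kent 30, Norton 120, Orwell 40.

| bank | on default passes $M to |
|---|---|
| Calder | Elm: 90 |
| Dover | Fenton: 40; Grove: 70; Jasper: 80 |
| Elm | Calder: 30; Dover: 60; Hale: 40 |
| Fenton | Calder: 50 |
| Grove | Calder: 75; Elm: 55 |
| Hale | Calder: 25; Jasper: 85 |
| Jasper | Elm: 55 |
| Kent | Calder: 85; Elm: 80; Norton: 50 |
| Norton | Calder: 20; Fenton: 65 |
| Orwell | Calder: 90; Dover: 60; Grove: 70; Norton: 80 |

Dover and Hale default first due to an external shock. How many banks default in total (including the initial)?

7

Round 1 — Dover, Hale default (initial).
  Calder: +25 → 25 < 80
  Fenton: +40 → 40 ≥ 40
  Grove: +70 → 70 ≥ 40
  Jasper: +80+85 → 165 ≥ 110
Round 2 — Fenton, Grove, Jasper default.
  Calder: +50+75 → 150 ≥ 80
  Elm: +55+55 → 110 ≥ 40
Round 3 — Calder, Elm default.
No further defaults.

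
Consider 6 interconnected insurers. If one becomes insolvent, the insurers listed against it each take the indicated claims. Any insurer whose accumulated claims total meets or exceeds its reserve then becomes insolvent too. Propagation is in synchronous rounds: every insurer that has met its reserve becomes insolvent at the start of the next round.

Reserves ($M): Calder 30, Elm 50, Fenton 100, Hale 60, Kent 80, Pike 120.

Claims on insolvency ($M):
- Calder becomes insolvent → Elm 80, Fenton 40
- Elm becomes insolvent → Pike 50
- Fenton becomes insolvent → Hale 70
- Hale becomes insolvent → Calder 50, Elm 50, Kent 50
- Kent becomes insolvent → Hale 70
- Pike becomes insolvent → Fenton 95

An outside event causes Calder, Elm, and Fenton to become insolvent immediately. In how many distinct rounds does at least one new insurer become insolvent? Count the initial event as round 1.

Round 1 — Calder, Elm, Fenton become insolvent (initial).
  Hale: +70 → 70 ≥ 60
  Pike: +50 → 50 < 120
Round 2 — Hale becomes insolvent.
  Kent: +50 → 50 < 80
No further insolvencies.

2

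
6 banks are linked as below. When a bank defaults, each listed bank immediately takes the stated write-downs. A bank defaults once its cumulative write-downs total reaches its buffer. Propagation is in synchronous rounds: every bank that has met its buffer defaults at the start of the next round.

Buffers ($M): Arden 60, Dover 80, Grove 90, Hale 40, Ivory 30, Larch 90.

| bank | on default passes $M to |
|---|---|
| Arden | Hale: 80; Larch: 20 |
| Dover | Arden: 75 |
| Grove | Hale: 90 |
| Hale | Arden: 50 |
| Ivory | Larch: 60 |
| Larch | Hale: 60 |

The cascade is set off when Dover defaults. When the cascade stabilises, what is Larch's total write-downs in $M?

Round 1 — Dover defaults (initial).
  Arden: +75 → 75 ≥ 60
Round 2 — Arden defaults.
  Hale: +80 → 80 ≥ 40
  Larch: +20 → 20 < 90
Round 3 — Hale defaults.
No further defaults.

20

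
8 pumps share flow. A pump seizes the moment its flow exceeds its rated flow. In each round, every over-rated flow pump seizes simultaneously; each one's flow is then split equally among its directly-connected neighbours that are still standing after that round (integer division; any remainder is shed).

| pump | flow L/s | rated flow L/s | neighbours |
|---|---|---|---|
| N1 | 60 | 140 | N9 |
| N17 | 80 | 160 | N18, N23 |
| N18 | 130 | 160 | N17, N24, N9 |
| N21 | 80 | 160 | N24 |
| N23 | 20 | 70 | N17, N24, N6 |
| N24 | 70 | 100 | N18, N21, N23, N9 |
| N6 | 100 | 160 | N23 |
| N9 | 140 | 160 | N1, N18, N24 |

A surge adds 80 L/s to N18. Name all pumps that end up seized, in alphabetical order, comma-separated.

Round 1 — N18 at 210 > 160. N18 seizes.
  N18 sheds 210 L/s to N17, N24, N9: 70 each.
    N17: 80+70 = 150 ≤ 160
    N24: 70+70 = 140 > 100
    N9: 140+70 = 210 > 160
Round 2 — N24, N9 seize.
  N24 sheds 140 L/s to N21, N23: 70 each.
    N21: 80+70 = 150 ≤ 160
    N23: 20+70 = 90 > 70
  N9 sheds 210 L/s to N1: 210 each.
    N1: 60+210 = 270 > 140
Round 3 — N1, N23 seize.
  N1 sheds 270 L/s: no online neighbours, lost.
  N23 sheds 90 L/s to N17, N6: 45 each.
    N17: 150+45 = 195 > 160
    N6: 100+45 = 145 ≤ 160
Round 4 — N17 seizes.
  N17 sheds 195 L/s: no online neighbours, lost.
No further seizures.

N1, N17, N18, N23, N24, N9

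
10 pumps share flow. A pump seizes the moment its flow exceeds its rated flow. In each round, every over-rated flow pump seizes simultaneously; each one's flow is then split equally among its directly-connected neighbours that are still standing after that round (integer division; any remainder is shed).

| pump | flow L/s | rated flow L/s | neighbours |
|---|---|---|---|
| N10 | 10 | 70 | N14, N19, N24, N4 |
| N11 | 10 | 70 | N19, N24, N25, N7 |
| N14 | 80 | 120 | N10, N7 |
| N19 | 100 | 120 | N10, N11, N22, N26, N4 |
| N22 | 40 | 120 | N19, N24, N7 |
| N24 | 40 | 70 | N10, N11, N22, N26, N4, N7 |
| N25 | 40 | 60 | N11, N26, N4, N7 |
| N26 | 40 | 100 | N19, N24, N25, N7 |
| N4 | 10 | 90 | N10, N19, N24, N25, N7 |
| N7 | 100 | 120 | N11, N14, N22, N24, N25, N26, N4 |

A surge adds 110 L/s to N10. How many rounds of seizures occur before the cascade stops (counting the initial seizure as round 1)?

Round 1 — N10 at 120 > 70. N10 seizes.
  N10 sheds 120 L/s to N14, N19, N24, N4: 30 each.
    N14: 80+30 = 110 ≤ 120
    N19: 100+30 = 130 > 120
    N24: 40+30 = 70 ≤ 70
    N4: 10+30 = 40 ≤ 90
Round 2 — N19 seizes.
  N19 sheds 130 L/s to N11, N22, N26, N4: 32 each (2 lost).
    N11: 10+32 = 42 ≤ 70
    N22: 40+32 = 72 ≤ 120
    N26: 40+32 = 72 ≤ 100
    N4: 40+32 = 72 ≤ 90
No further seizures.

2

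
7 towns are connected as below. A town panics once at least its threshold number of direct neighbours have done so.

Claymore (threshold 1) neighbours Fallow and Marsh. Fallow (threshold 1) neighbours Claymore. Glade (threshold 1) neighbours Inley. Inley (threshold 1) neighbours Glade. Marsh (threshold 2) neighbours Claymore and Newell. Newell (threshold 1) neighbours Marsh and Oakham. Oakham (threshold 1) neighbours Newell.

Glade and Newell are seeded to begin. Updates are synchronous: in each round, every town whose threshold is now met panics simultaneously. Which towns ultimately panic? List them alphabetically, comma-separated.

Glade, Inley, Newell, Oakham

Round 1 — Glade, Newell panic (initial).
Round 2 — checking thresholds:
  Inley: 1 of 1 neighbours ≥ 1, panics.
  Marsh: 1 of 2 neighbours < 2, holds.
  Oakham: 1 of 1 neighbours ≥ 1, panics.
Round 3 — no new panics; cascade stops.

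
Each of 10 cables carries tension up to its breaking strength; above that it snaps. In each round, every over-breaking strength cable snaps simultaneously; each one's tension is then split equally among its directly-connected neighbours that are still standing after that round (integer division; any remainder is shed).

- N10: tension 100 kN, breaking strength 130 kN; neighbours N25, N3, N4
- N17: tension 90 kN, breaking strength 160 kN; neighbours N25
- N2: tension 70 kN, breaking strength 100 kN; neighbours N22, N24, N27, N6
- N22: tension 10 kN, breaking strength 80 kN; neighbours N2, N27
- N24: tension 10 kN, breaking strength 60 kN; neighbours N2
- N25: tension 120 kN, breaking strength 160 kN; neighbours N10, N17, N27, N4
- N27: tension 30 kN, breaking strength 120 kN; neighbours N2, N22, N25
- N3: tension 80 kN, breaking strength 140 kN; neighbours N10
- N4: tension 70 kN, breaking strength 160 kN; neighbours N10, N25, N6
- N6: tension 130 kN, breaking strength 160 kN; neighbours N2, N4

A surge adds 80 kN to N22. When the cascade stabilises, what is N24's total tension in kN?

Round 1 — N22 at 90 > 80. N22 snaps.
  N22 sheds 90 kN to N2, N27: 45 each.
    N2: 70+45 = 115 > 100
    N27: 30+45 = 75 ≤ 120
Round 2 — N2 snaps.
  N2 sheds 115 kN to N24, N27, N6: 38 each (1 lost).
    N24: 10+38 = 48 ≤ 60
    N27: 75+38 = 113 ≤ 120
    N6: 130+38 = 168 > 160
Round 3 — N6 snaps.
  N6 sheds 168 kN to N4: 168 each.
    N4: 70+168 = 238 > 160
Round 4 — N4 snaps.
  N4 sheds 238 kN to N10, N25: 119 each.
    N10: 100+119 = 219 > 130
    N25: 120+119 = 239 > 160
Round 5 — N10, N25 snap.
  N10 sheds 219 kN to N3: 219 each.
    N3: 80+219 = 299 > 140
  N25 sheds 239 kN to N17, N27: 119 each (1 lost).
    N17: 90+119 = 209 > 160
    N27: 113+119 = 232 > 120
Round 6 — N17, N27, N3 snap.
  N17 sheds 209 kN: no online neighbours, lost.
  N27 sheds 232 kN: no online neighbours, lost.
  N3 sheds 299 kN: no online neighbours, lost.
No further breaks.

48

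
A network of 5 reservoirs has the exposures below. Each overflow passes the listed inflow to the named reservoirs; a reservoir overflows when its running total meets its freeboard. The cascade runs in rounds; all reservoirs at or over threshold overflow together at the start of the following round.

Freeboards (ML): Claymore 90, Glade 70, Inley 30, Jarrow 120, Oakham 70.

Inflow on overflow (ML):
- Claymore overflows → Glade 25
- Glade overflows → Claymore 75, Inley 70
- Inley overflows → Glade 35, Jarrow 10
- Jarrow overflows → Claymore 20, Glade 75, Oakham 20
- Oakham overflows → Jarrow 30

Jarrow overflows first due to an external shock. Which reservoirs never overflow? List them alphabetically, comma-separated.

Oakham

Round 1 — Jarrow overflows (initial).
  Claymore: +20 → 20 < 90
  Glade: +75 → 75 ≥ 70
  Oakham: +20 → 20 < 70
Round 2 — Glade overflows.
  Claymore: +75 → 95 ≥ 90
  Inley: +70 → 70 ≥ 30
Round 3 — Claymore, Inley overflow.
No further overflows.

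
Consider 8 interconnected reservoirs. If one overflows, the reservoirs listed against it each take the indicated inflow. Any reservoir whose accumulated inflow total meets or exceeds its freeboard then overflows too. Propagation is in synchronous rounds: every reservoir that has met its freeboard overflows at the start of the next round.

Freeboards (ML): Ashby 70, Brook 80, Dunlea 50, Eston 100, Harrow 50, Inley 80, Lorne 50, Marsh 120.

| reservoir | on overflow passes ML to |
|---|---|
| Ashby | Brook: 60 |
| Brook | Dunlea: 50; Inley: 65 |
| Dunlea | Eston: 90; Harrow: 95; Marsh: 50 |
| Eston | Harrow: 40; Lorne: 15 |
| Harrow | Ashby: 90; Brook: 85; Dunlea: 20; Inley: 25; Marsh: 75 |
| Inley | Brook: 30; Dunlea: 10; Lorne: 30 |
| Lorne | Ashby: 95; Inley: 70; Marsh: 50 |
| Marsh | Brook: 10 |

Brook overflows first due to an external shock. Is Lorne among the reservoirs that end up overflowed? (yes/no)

no

Round 1 — Brook overflows (initial).
  Dunlea: +50 → 50 ≥ 50
  Inley: +65 → 65 < 80
Round 2 — Dunlea overflows.
  Eston: +90 → 90 < 100
  Harrow: +95 → 95 ≥ 50
  Marsh: +50 → 50 < 120
Round 3 — Harrow overflows.
  Ashby: +90 → 90 ≥ 70
  Inley: +25 → 90 ≥ 80
  Marsh: +75 → 125 ≥ 120
Round 4 — Ashby, Inley, Marsh overflow.
  Lorne: +30 → 30 < 50
No further overflows.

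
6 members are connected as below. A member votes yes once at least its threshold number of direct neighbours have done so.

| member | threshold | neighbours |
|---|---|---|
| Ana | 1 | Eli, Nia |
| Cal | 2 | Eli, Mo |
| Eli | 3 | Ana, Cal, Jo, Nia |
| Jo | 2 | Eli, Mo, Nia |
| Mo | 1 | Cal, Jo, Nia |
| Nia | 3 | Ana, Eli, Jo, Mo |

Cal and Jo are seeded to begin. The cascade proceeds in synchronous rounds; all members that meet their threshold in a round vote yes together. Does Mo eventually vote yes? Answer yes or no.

yes

Round 1 — Cal, Jo vote yes (initial).
Round 2 — checking thresholds:
  Eli: 2 of 4 neighbours < 3, not yet.
  Mo: 2 of 3 neighbours ≥ 1, votes yes.
  Nia: 1 of 4 neighbours < 3, not yet.
Round 3 — no new yes votes; cascade stops.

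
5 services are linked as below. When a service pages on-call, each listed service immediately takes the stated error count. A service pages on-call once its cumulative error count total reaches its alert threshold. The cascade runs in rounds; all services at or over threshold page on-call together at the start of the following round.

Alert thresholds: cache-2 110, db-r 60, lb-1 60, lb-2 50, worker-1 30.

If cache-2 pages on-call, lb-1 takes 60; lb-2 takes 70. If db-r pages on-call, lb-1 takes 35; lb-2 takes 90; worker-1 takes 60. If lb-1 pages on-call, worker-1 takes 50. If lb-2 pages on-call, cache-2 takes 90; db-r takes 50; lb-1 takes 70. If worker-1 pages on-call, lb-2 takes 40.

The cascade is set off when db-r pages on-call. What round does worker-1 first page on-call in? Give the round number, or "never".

2

Round 1 — db-r pages on-call (initial).
  lb-1: +35 → 35 < 60
  lb-2: +90 → 90 ≥ 50
  worker-1: +60 → 60 ≥ 30
Round 2 — lb-2, worker-1 page on-call.
  cache-2: +90 → 90 < 110
  lb-1: +70 → 105 ≥ 60
Round 3 — lb-1 pages on-call.
No further pages.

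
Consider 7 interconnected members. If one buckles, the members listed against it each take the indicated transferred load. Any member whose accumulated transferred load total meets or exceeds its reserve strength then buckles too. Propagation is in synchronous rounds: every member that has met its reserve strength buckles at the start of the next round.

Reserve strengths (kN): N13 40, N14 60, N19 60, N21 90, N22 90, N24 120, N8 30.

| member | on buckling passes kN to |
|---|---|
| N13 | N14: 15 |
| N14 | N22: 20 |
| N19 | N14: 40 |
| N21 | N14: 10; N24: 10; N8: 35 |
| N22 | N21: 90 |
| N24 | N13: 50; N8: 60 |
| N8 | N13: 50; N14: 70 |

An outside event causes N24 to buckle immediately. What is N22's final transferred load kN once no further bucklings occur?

20

Round 1 — N24 buckles (initial).
  N13: +50 → 50 ≥ 40
  N8: +60 → 60 ≥ 30
Round 2 — N13, N8 buckle.
  N14: +15+70 → 85 ≥ 60
Round 3 — N14 buckles.
  N22: +20 → 20 < 90
No further bucklings.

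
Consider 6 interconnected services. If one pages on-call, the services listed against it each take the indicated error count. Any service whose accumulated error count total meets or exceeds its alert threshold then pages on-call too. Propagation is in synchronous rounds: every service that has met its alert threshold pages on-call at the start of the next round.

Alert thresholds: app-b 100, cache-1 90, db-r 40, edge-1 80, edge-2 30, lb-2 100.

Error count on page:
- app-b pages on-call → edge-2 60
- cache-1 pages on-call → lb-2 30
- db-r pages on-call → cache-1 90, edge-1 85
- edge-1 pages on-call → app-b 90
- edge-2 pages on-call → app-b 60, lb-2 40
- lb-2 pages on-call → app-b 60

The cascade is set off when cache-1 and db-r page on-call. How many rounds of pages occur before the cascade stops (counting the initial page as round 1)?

2

Round 1 — cache-1, db-r page on-call (initial).
  edge-1: +85 → 85 ≥ 80
  lb-2: +30 → 30 < 100
Round 2 — edge-1 pages on-call.
  app-b: +90 → 90 < 100
No further pages.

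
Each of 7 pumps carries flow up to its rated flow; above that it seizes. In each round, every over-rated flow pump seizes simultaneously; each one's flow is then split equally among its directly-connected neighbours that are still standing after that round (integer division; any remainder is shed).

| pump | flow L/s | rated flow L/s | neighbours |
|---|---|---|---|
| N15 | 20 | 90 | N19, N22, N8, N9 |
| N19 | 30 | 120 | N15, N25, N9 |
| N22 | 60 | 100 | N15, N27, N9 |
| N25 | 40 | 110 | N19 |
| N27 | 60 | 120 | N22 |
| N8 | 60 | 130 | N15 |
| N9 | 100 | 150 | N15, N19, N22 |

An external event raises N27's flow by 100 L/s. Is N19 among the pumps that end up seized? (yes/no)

yes

Round 1 — N27 at 160 > 120. N27 seizes.
  N27 sheds 160 L/s to N22: 160 each.
    N22: 60+160 = 220 > 100
Round 2 — N22 seizes.
  N22 sheds 220 L/s to N15, N9: 110 each.
    N15: 20+110 = 130 > 90
    N9: 100+110 = 210 > 150
Round 3 — N15, N9 seize.
  N15 sheds 130 L/s to N19, N8: 65 each.
    N19: 30+65 = 95 ≤ 120
    N8: 60+65 = 125 ≤ 130
  N9 sheds 210 L/s to N19: 210 each.
    N19: 95+210 = 305 > 120
Round 4 — N19 seizes.
  N19 sheds 305 L/s to N25: 305 each.
    N25: 40+305 = 345 > 110
Round 5 — N25 seizes.
  N25 sheds 345 L/s: no online neighbours, lost.
No further seizures.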